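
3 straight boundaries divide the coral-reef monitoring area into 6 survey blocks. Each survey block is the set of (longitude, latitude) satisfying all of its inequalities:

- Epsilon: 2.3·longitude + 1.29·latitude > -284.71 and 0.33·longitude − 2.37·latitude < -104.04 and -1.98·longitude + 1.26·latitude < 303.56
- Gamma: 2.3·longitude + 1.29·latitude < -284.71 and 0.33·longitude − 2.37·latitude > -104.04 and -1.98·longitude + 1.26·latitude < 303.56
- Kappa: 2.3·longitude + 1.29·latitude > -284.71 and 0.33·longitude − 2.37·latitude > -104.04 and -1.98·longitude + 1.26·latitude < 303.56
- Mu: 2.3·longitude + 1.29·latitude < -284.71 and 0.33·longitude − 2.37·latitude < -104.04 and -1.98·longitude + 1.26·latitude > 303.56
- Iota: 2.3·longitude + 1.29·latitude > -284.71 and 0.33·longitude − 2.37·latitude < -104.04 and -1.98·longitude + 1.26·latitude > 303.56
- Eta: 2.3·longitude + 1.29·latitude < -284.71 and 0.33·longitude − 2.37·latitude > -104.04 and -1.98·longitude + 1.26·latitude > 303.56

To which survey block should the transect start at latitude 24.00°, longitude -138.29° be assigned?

Eta

2.3·-138.29 + 1.29·24.00 = -287.107, which is < -284.71
0.33·-138.29 − 2.37·24.00 = -102.516, which is > -104.04
-1.98·-138.29 + 1.26·24.00 = 304.054, which is > 303.56
This sign pattern matches Eta.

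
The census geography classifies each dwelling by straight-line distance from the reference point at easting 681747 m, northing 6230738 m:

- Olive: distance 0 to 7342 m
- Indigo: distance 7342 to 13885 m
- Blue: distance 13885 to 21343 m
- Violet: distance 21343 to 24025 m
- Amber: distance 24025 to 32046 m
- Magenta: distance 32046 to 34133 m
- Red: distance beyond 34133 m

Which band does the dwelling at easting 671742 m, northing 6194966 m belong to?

Distance = √((671742−681747)² + (6194966−6230738)²) = √(100100025.000 + 1279635984.000) = 37144.798 m.
34133 ≤ 37144.798 < ∞ → Red.

Red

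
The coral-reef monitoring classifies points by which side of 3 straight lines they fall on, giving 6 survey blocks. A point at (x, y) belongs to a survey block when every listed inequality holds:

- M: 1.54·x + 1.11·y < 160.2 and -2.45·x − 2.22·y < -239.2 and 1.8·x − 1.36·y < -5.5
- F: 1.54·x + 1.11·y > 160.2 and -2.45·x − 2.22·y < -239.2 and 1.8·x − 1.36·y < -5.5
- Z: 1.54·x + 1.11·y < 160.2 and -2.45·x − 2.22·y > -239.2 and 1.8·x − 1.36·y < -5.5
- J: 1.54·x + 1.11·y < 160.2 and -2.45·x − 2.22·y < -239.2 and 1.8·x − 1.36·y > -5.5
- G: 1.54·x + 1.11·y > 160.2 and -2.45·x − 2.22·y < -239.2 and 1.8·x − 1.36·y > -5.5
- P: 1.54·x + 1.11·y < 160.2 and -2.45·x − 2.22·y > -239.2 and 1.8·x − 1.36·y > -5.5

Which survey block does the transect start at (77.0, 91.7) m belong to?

G

1.54·77.0 + 1.11·91.7 = 220.367, which is > 160.2
-2.45·77.0 − 2.22·91.7 = -392.224, which is < -239.2
1.8·77.0 − 1.36·91.7 = 13.888, which is > -5.5
This sign pattern matches G.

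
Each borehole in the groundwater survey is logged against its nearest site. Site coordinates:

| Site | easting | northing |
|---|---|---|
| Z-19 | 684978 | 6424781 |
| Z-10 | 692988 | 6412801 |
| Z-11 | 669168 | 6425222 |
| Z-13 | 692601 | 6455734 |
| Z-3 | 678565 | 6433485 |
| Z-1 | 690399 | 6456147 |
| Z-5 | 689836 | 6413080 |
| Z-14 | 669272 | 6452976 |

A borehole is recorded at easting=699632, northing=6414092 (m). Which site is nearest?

Z-10

Squared distances to each site:
Z-19: 328994437.000; Z-10: 45809417.000; Z-11: 1051932196.000; Z-13: 1783491125.000; Z-3: 819906938.000; Z-1: 1853871314.000; Z-5: 96985760.000; Z-14: 2433695056.000.
Minimum at Z-10.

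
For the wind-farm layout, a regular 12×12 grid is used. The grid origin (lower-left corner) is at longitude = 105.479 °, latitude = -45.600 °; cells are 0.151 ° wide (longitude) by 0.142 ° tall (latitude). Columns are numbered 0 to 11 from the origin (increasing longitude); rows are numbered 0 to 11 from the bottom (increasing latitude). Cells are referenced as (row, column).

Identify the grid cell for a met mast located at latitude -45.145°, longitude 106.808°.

(3, 8)

Column index: ⌊(106.808 − 105.479) / 0.151⌋ = ⌊8.801⌋ = 8
Row offset from origin: ⌊(-45.145 − -45.600) / 0.142⌋ = ⌊3.204⌋ = 3 → row 3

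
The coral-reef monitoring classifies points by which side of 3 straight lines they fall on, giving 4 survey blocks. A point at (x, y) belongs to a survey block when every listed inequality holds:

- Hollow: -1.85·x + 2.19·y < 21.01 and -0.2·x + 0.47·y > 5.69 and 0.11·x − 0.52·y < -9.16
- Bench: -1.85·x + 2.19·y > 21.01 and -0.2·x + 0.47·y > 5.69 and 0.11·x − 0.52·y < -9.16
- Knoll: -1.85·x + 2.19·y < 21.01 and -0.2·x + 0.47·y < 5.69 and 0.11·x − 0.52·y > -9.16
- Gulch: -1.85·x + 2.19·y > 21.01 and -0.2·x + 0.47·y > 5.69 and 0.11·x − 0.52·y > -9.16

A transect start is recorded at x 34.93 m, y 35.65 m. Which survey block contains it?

Hollow

-1.85·34.93 + 2.19·35.65 = 13.453, which is < 21.01
-0.2·34.93 + 0.47·35.65 = 9.769, which is > 5.69
0.11·34.93 − 0.52·35.65 = -14.696, which is < -9.16
This sign pattern matches Hollow.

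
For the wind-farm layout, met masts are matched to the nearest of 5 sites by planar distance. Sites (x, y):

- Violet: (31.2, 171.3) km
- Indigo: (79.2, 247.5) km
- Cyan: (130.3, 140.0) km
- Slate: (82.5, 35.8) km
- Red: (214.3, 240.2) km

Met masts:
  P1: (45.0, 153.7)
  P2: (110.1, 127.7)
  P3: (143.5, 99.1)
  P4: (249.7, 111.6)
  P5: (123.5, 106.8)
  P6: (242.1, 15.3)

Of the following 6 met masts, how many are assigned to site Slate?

1

P1 → Violet
P2 → Cyan
P3 → Cyan
P4 → Cyan
P5 → Cyan
P6 → Slate
1 of the 6 goes to Slate.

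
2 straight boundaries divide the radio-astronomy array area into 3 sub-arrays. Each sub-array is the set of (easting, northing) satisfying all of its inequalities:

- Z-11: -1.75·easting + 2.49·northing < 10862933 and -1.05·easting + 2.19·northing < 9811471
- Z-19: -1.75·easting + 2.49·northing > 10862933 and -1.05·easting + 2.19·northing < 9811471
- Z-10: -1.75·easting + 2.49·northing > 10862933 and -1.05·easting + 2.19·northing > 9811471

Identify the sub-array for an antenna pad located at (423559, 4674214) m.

-1.75·423559 + 2.49·4674214 = 10897564.610, which is > 10862933
-1.05·423559 + 2.19·4674214 = 9791791.710, which is < 9811471
This sign pattern matches Z-19.

Z-19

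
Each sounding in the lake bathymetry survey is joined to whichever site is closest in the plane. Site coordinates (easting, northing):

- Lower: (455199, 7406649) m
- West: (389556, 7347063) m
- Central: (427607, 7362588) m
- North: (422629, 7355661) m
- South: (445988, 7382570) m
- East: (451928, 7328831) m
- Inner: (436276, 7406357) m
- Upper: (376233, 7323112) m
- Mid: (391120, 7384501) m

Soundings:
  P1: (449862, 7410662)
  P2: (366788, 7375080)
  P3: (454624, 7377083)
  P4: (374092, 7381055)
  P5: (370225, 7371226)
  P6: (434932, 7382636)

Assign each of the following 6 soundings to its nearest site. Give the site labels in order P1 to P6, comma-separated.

Lower, Mid, South, Mid, Mid, South

P1 → Lower (d²=44587738.00)
P2 → Mid (d²=680801465.00)
P3 → South (d²=104687665.00)
P4 → Mid (d²=301827700.00)
P5 → Mid (d²=612826650.00)
P6 → South (d²=122239492.00)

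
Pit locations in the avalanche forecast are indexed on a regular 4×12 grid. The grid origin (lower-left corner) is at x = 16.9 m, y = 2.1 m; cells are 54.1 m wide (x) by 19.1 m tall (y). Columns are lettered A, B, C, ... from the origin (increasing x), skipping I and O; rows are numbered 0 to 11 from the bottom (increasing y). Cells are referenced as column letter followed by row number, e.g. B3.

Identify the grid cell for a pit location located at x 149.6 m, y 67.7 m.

C3

Column index: ⌊(149.6 − 16.9) / 54.1⌋ = ⌊2.453⌋ = 2 → column C
Row offset from origin: ⌊(67.7 − 2.1) / 19.1⌋ = ⌊3.435⌋ = 3 → row 3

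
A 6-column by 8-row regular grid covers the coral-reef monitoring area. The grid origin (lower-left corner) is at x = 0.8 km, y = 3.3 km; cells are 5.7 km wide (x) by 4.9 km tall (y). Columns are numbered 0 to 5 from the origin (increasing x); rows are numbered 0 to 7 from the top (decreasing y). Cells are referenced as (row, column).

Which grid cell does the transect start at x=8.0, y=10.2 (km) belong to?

Column index: ⌊(8.0 − 0.8) / 5.7⌋ = ⌊1.263⌋ = 1
Row offset from origin: ⌊(10.2 − 3.3) / 4.9⌋ = ⌊1.408⌋ = 1 → row 6 (counted from top)

(6, 1)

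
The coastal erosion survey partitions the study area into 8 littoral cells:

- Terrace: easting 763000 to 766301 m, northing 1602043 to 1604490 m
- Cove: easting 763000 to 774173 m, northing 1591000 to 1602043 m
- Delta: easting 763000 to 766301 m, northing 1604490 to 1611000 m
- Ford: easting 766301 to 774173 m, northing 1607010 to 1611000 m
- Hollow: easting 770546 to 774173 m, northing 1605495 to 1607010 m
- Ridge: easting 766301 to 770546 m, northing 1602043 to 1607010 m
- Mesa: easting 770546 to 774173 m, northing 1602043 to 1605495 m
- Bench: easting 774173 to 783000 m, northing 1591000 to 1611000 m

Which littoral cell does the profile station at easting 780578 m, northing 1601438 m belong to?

The point has easting = 780578 and northing = 1601438.
Only Bench satisfies 774173 ≤ easting ≤ 783000 and 1591000 ≤ northing ≤ 1611000.

Bench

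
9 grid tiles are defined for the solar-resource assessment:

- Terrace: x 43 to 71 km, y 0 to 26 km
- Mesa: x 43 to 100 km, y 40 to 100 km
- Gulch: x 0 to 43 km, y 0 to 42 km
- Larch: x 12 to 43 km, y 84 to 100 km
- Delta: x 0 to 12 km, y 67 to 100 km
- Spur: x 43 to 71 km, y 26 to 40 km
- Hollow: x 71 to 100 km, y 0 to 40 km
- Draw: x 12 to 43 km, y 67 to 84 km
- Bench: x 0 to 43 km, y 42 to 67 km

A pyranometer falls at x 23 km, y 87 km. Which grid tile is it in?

Larch

The point has x = 23 and y = 87.
Only Larch satisfies 12 ≤ x ≤ 43 and 84 ≤ y ≤ 100.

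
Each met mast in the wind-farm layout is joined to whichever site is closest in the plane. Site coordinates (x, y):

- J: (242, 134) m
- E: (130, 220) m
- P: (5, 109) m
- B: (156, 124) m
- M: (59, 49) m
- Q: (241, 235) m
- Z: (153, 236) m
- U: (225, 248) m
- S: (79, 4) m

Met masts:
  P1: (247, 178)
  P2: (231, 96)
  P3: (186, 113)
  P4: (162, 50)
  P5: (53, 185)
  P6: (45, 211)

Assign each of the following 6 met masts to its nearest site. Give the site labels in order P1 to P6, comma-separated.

J, J, B, B, E, E

P1 → J (d²=1961.00)
P2 → J (d²=1565.00)
P3 → B (d²=1021.00)
P4 → B (d²=5512.00)
P5 → E (d²=7154.00)
P6 → E (d²=7306.00)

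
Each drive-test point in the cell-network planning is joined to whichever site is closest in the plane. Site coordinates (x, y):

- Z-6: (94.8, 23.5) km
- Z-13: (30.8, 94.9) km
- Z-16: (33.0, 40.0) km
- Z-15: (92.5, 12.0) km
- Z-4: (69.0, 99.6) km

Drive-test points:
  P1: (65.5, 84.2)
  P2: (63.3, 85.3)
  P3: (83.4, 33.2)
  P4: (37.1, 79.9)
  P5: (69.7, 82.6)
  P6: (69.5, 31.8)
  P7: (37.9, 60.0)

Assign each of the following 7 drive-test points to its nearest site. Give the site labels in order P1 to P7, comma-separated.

Z-4, Z-4, Z-6, Z-13, Z-4, Z-6, Z-16

P1 → Z-4 (d²=249.41)
P2 → Z-4 (d²=236.98)
P3 → Z-6 (d²=224.05)
P4 → Z-13 (d²=264.69)
P5 → Z-4 (d²=289.49)
P6 → Z-6 (d²=708.98)
P7 → Z-16 (d²=424.01)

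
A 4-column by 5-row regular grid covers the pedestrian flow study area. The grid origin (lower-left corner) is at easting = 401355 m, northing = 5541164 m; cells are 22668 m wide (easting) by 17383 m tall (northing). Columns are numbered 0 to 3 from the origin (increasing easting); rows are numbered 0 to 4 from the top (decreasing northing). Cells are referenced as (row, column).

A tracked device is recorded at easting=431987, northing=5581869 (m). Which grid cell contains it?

Column index: ⌊(431987 − 401355) / 22668⌋ = ⌊1.351⌋ = 1
Row offset from origin: ⌊(5581869 − 5541164) / 17383⌋ = ⌊2.342⌋ = 2 → row 2 (counted from top)

(2, 1)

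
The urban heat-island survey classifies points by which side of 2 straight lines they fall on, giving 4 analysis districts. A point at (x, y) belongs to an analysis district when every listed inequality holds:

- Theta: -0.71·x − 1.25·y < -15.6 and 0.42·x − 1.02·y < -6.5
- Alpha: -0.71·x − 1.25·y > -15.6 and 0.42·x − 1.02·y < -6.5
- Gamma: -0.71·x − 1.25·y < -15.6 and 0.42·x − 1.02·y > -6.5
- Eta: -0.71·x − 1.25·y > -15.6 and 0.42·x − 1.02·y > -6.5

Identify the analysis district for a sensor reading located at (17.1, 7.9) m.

-0.71·17.1 − 1.25·7.9 = -22.016, which is < -15.6
0.42·17.1 − 1.02·7.9 = -0.876, which is > -6.5
This sign pattern matches Gamma.

Gamma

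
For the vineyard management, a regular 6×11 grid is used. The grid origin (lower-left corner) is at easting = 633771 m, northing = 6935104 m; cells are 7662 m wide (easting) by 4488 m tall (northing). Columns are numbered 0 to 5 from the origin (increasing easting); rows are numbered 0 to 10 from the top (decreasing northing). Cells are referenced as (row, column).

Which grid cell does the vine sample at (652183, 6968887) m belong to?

(3, 2)

Column index: ⌊(652183 − 633771) / 7662⌋ = ⌊2.403⌋ = 2
Row offset from origin: ⌊(6968887 − 6935104) / 4488⌋ = ⌊7.527⌋ = 7 → row 3 (counted from top)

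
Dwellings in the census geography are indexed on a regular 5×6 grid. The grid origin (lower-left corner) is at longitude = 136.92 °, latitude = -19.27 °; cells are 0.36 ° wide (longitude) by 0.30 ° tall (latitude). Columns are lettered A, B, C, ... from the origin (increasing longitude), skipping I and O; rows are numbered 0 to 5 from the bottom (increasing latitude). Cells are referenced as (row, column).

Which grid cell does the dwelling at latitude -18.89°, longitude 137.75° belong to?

(1, C)

Column index: ⌊(137.75 − 136.92) / 0.36⌋ = ⌊2.306⌋ = 2 → column C
Row offset from origin: ⌊(-18.89 − -19.27) / 0.30⌋ = ⌊1.267⌋ = 1 → row 1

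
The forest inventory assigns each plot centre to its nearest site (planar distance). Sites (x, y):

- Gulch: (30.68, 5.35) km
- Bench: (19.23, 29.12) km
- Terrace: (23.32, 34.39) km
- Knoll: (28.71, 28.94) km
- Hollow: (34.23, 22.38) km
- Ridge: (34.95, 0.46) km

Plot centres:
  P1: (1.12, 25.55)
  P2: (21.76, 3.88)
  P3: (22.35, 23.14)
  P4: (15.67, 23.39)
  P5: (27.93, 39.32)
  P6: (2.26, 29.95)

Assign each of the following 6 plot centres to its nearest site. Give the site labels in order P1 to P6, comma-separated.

Bench, Gulch, Bench, Bench, Terrace, Bench

P1 → Bench (d²=340.72)
P2 → Gulch (d²=81.73)
P3 → Bench (d²=45.49)
P4 → Bench (d²=45.51)
P5 → Terrace (d²=45.56)
P6 → Bench (d²=288.67)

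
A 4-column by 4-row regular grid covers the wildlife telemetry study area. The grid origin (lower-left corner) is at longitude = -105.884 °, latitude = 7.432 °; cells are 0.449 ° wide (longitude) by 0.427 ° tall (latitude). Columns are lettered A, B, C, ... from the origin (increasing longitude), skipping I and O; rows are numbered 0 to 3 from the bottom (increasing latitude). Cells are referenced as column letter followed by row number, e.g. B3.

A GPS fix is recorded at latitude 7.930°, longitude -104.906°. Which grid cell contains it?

C1

Column index: ⌊(-104.906 − -105.884) / 0.449⌋ = ⌊2.178⌋ = 2 → column C
Row offset from origin: ⌊(7.930 − 7.432) / 0.427⌋ = ⌊1.166⌋ = 1 → row 1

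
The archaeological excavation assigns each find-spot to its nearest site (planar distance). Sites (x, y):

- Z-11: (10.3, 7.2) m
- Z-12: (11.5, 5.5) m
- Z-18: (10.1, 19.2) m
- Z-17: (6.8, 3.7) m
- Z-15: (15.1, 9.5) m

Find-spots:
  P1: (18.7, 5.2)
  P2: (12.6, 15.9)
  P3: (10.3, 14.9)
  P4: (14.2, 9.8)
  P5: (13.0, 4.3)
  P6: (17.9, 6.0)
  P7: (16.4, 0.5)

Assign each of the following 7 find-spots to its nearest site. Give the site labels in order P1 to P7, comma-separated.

Z-15, Z-18, Z-18, Z-15, Z-12, Z-15, Z-12

P1 → Z-15 (d²=31.45)
P2 → Z-18 (d²=17.14)
P3 → Z-18 (d²=18.53)
P4 → Z-15 (d²=0.90)
P5 → Z-12 (d²=3.69)
P6 → Z-15 (d²=20.09)
P7 → Z-12 (d²=49.01)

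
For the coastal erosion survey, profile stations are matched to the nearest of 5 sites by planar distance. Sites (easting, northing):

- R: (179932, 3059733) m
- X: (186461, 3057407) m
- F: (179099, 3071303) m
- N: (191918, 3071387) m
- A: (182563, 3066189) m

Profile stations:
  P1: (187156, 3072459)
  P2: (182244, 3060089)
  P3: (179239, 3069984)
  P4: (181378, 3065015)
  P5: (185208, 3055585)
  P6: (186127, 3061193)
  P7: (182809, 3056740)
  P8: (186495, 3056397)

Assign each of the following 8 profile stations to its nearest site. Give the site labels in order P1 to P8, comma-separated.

N, R, F, A, X, X, X, X

P1 → N (d²=23825828.00)
P2 → R (d²=5472080.00)
P3 → F (d²=1759361.00)
P4 → A (d²=2782501.00)
P5 → X (d²=4889693.00)
P6 → X (d²=14445352.00)
P7 → X (d²=13781993.00)
P8 → X (d²=1021256.00)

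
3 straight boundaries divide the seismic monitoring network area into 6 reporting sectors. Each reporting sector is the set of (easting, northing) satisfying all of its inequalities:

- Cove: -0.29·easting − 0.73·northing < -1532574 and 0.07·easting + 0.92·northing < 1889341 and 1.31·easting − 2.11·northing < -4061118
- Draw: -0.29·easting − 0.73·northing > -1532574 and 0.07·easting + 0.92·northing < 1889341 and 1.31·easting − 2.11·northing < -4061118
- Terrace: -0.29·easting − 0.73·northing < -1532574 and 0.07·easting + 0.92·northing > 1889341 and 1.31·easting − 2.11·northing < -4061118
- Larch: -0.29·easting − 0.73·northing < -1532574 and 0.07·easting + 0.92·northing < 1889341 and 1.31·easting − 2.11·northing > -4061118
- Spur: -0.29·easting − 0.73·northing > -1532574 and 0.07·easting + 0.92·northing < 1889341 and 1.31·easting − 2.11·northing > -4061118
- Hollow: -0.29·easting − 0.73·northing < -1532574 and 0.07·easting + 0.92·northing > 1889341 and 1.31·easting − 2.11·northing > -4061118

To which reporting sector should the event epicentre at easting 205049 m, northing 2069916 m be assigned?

Terrace

-0.29·205049 − 0.73·2069916 = -1570502.890, which is < -1532574
0.07·205049 + 0.92·2069916 = 1918676.150, which is > 1889341
1.31·205049 − 2.11·2069916 = -4098908.570, which is < -4061118
This sign pattern matches Terrace.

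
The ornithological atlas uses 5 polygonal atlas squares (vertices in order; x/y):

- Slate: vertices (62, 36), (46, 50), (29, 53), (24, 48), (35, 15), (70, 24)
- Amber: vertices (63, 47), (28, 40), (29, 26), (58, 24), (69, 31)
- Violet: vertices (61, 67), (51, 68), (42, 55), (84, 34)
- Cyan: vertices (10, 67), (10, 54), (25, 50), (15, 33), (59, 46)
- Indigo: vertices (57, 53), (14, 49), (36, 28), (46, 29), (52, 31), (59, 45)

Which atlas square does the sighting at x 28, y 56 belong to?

Cyan

Cast a ray rightward from (28, 56). For each polygon, the edges (by vertex number in listed order) whose endpoints lie on opposite sides of y = 56, where each meets that height, and whether that is right or left of the point:
Slate: no edge straddles that height → 0 crossings.
Amber: no edge straddles that height → 0 crossings.
Violet: 2–3 at x≈42.7 (right), 4–1 at x≈68.7 (right) → 2 crossings.
Cyan: 1–2 at x≈10.0 (left), 5–1 at x≈35.7 (right) → 1 crossing.
Indigo: no edge straddles that height → 0 crossings.
Only Cyan has an odd count, so the point is inside Cyan.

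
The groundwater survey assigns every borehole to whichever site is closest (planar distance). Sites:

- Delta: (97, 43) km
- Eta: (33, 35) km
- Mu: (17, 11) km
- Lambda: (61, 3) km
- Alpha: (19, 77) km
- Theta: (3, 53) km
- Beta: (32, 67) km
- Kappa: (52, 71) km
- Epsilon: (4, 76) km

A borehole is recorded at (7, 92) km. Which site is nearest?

Epsilon

Squared distances to each site:
Delta: 10501.000; Eta: 3925.000; Mu: 6661.000; Lambda: 10837.000; Alpha: 369.000; Theta: 1537.000; Beta: 1250.000; Kappa: 2466.000; Epsilon: 265.000.
Minimum at Epsilon.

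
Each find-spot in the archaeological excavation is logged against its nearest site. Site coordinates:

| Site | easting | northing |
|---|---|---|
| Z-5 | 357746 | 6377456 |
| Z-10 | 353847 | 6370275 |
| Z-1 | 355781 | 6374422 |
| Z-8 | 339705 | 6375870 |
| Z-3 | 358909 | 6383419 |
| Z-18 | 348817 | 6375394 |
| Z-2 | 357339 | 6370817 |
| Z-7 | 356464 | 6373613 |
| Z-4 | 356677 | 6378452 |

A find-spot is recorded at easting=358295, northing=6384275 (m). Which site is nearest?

Squared distances to each site:
Z-5: 46800162.000; Z-10: 215784704.000; Z-1: 103401805.000; Z-8: 416232125.000; Z-3: 1109732.000; Z-18: 168704645.000; Z-2: 182031700.000; Z-7: 117030805.000; Z-4: 36525253.000.
Minimum at Z-3.

Z-3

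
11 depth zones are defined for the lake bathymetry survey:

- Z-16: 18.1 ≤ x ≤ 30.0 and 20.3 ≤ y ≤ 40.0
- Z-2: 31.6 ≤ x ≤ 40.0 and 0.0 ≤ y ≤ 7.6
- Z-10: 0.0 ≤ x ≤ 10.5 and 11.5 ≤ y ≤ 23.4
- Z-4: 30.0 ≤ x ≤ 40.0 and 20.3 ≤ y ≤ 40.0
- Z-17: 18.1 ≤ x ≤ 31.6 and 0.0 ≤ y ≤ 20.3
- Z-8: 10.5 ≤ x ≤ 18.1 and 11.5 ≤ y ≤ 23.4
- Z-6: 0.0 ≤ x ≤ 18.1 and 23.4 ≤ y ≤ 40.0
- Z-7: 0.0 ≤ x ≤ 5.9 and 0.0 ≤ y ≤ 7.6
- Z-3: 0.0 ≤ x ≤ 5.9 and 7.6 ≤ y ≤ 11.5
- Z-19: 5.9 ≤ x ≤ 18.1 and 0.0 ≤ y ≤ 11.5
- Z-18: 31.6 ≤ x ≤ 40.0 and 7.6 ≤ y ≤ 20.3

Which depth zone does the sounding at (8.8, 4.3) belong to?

The point has x = 8.8 and y = 4.3.
Only Z-19 satisfies 5.9 ≤ x ≤ 18.1 and 0.0 ≤ y ≤ 11.5.

Z-19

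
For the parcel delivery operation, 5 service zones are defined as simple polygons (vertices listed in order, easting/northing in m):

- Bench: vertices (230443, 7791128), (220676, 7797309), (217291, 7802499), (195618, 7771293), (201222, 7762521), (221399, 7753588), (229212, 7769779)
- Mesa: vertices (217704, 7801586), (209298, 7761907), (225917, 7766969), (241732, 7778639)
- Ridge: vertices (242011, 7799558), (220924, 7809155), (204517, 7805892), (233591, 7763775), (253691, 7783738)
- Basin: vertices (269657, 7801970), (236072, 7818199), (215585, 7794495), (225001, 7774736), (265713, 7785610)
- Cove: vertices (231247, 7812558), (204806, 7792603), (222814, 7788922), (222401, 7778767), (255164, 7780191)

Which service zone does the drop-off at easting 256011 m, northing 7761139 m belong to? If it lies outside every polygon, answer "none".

Cast a ray rightward from (256011, 7761139). For each polygon, the edges (by vertex number in listed order) whose endpoints lie on opposite sides of northing = 7761139, where each meets that height, and whether that is right or left of the point:
Bench: 5–6 at easting≈204343.5 (left), 6–7 at easting≈225042.8 (left) → 0 crossings.
Mesa: no edge straddles that height → 0 crossings.
Ridge: no edge straddles that height → 0 crossings.
Basin: no edge straddles that height → 0 crossings.
Cove: no edge straddles that height → 0 crossings.
All counts are even, so the point lies outside every listed polygon.

none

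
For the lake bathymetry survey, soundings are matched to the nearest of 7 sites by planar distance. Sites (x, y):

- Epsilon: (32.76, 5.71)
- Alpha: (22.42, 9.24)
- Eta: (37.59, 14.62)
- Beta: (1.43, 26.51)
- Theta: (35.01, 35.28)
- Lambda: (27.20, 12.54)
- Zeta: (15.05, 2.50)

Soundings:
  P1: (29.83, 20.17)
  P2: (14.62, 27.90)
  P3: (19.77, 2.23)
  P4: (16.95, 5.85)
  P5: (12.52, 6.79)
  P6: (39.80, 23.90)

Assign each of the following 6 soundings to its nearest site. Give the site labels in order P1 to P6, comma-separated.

Lambda, Beta, Zeta, Zeta, Zeta, Eta

P1 → Lambda (d²=65.13)
P2 → Beta (d²=175.91)
P3 → Zeta (d²=22.35)
P4 → Zeta (d²=14.83)
P5 → Zeta (d²=24.81)
P6 → Eta (d²=91.00)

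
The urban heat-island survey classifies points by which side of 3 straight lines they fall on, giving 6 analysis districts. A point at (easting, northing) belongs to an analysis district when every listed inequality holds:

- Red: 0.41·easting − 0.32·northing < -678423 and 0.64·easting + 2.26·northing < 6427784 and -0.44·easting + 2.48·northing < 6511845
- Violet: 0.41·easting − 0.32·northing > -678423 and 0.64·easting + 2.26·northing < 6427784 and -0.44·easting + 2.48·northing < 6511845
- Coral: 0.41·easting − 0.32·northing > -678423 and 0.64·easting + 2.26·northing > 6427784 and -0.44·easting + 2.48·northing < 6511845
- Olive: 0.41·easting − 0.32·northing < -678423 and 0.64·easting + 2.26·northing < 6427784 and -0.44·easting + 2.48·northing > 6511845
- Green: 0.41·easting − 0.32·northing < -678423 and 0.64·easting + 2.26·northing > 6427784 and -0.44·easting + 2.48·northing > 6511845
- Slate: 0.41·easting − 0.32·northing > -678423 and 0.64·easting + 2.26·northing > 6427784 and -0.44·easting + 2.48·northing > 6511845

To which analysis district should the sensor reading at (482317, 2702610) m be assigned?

0.41·482317 − 0.32·2702610 = -667085.230, which is > -678423
0.64·482317 + 2.26·2702610 = 6416581.480, which is < 6427784
-0.44·482317 + 2.48·2702610 = 6490253.320, which is < 6511845
This sign pattern matches Violet.

Violet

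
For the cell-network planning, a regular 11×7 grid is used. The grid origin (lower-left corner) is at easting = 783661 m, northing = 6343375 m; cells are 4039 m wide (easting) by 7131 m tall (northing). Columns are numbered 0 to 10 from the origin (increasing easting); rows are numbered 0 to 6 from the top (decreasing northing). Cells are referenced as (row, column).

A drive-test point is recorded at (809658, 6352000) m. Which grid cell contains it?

(5, 6)

Column index: ⌊(809658 − 783661) / 4039⌋ = ⌊6.436⌋ = 6
Row offset from origin: ⌊(6352000 − 6343375) / 7131⌋ = ⌊1.210⌋ = 1 → row 5 (counted from top)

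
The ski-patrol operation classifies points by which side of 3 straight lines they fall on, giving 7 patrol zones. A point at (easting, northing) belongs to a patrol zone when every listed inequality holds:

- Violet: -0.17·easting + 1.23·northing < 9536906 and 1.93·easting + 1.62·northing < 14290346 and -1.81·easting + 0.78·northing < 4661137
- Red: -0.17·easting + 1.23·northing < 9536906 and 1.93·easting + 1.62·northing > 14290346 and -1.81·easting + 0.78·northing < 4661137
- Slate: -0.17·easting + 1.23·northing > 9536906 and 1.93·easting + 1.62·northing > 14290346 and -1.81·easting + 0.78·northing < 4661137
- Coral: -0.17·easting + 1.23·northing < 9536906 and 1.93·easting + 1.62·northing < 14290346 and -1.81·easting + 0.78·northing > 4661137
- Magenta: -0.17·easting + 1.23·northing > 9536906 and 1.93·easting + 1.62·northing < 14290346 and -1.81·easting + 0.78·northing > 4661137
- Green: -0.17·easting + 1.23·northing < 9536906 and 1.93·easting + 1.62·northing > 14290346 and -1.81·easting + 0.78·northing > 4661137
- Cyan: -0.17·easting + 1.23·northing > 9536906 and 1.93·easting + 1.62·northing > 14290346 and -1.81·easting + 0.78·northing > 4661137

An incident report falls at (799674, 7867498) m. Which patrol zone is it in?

-0.17·799674 + 1.23·7867498 = 9541077.960, which is > 9536906
1.93·799674 + 1.62·7867498 = 14288717.580, which is < 14290346
-1.81·799674 + 0.78·7867498 = 4689238.500, which is > 4661137
This sign pattern matches Magenta.

Magenta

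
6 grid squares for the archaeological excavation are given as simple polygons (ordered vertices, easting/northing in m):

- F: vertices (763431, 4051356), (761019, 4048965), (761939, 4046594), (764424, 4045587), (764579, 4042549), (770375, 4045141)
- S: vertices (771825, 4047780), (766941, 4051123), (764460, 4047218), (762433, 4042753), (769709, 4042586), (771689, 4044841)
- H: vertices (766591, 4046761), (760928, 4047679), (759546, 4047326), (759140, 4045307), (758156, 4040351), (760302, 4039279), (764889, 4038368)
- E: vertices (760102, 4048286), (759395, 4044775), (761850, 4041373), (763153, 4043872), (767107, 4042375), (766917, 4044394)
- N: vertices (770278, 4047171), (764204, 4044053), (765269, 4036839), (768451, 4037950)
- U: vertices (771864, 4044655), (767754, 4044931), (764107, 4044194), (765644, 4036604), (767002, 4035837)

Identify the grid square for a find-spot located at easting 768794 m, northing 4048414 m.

S

Cast a ray rightward from (768794, 4048414). For each polygon, the edges (by vertex number in listed order) whose endpoints lie on opposite sides of northing = 4048414, where each meets that height, and whether that is right or left of the point:
F: 2–3 at easting≈761232.8 (left), 6–1 at easting≈766718.1 (left) → 0 crossings.
S: 1–2 at easting≈770898.7 (right), 2–3 at easting≈765219.9 (left) → 1 crossing.
H: no edge straddles that height → 0 crossings.
E: no edge straddles that height → 0 crossings.
N: no edge straddles that height → 0 crossings.
U: no edge straddles that height → 0 crossings.
Only S has an odd count, so the point is inside S.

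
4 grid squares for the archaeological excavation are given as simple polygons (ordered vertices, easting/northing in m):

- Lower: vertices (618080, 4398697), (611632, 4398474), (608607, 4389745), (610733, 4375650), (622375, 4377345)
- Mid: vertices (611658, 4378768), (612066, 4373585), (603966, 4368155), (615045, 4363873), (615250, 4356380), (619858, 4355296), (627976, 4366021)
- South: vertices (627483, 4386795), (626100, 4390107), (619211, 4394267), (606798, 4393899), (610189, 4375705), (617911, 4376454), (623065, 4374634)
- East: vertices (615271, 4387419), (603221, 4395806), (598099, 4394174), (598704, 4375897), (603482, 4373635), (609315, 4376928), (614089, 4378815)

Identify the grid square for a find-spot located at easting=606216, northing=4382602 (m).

East

Cast a ray rightward from (606216, 4382602). For each polygon, the edges (by vertex number in listed order) whose endpoints lie on opposite sides of northing = 4382602, where each meets that height, and whether that is right or left of the point:
Lower: 3–4 at easting≈609684.4 (right), 5–1 at easting≈621317.5 (right) → 2 crossings.
Mid: no edge straddles that height → 0 crossings.
South: 4–5 at easting≈608903.5 (right), 7–1 at easting≈625959.7 (right) → 2 crossings.
East: 3–4 at easting≈598482.1 (left), 7–1 at easting≈614609.3 (right) → 1 crossing.
Only East has an odd count, so the point is inside East.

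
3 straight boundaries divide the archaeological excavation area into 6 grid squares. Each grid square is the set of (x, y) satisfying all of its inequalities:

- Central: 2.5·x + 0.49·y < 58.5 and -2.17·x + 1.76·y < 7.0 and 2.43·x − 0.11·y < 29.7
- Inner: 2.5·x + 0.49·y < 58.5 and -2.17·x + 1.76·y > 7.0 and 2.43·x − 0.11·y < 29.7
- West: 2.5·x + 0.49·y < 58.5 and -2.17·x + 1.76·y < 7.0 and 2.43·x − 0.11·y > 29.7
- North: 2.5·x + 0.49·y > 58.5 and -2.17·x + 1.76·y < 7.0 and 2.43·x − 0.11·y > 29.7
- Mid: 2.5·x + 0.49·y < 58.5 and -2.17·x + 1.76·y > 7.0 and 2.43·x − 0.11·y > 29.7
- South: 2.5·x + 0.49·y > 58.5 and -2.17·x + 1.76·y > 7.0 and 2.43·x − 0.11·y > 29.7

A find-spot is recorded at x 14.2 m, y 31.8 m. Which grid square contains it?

2.5·14.2 + 0.49·31.8 = 51.082, which is < 58.5
-2.17·14.2 + 1.76·31.8 = 25.154, which is > 7.0
2.43·14.2 − 0.11·31.8 = 31.008, which is > 29.7
This sign pattern matches Mid.

Mid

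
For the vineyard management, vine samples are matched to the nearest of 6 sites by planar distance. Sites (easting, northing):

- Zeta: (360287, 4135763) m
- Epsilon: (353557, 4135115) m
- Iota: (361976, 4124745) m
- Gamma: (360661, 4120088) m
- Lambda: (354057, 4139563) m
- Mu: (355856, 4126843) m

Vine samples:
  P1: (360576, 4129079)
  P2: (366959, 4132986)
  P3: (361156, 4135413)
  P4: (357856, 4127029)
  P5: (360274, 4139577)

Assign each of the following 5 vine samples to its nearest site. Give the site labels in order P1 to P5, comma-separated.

Iota, Zeta, Zeta, Mu, Zeta

P1 → Iota (d²=20743556.00)
P2 → Zeta (d²=52227313.00)
P3 → Zeta (d²=877661.00)
P4 → Mu (d²=4034596.00)
P5 → Zeta (d²=14546765.00)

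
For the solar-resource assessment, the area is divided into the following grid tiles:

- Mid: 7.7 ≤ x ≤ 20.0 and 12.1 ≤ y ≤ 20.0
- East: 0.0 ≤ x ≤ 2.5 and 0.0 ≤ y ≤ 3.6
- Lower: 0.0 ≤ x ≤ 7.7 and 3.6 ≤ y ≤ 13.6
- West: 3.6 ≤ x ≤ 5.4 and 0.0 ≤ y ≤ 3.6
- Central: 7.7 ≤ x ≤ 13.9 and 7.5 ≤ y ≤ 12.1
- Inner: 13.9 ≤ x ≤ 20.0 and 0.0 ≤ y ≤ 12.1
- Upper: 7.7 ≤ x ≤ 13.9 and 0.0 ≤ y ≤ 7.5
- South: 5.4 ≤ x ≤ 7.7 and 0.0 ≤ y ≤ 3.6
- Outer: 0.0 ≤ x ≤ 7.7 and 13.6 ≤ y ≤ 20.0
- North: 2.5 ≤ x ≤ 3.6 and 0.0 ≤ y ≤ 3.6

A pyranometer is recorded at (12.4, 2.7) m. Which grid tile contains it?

Upper

The point has x = 12.4 and y = 2.7.
Only Upper satisfies 7.7 ≤ x ≤ 13.9 and 0.0 ≤ y ≤ 7.5.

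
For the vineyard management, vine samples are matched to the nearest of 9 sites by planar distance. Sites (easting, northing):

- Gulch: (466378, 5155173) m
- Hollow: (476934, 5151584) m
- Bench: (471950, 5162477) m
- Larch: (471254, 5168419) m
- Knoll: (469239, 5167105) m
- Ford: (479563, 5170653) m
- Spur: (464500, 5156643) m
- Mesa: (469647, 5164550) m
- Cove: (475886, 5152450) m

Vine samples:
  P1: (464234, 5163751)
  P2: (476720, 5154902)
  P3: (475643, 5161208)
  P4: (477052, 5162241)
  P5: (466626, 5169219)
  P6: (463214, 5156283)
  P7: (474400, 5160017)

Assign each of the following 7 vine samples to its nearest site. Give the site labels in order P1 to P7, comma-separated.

P1 → Mesa (d²=29938970.00)
P2 → Cove (d²=6707860.00)
P3 → Bench (d²=15248610.00)
P4 → Bench (d²=26086100.00)
P5 → Knoll (d²=11296765.00)
P6 → Spur (d²=1783396.00)
P7 → Bench (d²=12054100.00)

Mesa, Cove, Bench, Bench, Knoll, Spur, Bench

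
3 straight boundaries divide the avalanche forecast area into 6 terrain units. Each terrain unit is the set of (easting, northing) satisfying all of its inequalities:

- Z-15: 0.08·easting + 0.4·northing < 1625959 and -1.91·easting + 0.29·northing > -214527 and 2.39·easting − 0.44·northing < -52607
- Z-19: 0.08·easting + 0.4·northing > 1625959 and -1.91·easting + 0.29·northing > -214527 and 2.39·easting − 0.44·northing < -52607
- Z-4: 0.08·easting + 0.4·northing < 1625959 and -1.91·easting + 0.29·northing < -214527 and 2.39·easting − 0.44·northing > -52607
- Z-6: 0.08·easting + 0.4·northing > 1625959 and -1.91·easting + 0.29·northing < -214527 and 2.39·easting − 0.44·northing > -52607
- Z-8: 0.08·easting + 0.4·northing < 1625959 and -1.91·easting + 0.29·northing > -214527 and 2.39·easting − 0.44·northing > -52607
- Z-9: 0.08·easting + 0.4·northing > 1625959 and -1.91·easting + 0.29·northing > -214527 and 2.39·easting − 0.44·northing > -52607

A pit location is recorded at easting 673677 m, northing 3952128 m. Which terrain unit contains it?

Z-19

0.08·673677 + 0.4·3952128 = 1634745.360, which is > 1625959
-1.91·673677 + 0.29·3952128 = -140605.950, which is > -214527
2.39·673677 − 0.44·3952128 = -128848.290, which is < -52607
This sign pattern matches Z-19.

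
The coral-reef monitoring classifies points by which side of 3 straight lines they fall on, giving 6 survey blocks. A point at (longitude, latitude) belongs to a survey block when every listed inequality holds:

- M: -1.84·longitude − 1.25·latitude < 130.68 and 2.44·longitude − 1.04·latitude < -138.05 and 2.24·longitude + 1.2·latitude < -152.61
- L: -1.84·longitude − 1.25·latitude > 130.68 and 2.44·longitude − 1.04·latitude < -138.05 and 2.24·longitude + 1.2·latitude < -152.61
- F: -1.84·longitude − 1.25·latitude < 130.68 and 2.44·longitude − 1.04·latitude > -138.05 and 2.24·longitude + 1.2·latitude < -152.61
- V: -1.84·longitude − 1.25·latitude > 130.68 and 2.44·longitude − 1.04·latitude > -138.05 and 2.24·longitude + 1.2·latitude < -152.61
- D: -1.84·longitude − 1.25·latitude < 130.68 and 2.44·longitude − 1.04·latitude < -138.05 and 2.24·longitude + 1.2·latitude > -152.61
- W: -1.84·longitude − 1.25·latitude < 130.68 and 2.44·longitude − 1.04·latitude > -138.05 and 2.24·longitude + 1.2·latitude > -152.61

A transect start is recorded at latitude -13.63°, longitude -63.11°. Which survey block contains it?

L

-1.84·-63.11 − 1.25·-13.63 = 133.160, which is > 130.68
2.44·-63.11 − 1.04·-13.63 = -139.813, which is < -138.05
2.24·-63.11 + 1.2·-13.63 = -157.722, which is < -152.61
This sign pattern matches L.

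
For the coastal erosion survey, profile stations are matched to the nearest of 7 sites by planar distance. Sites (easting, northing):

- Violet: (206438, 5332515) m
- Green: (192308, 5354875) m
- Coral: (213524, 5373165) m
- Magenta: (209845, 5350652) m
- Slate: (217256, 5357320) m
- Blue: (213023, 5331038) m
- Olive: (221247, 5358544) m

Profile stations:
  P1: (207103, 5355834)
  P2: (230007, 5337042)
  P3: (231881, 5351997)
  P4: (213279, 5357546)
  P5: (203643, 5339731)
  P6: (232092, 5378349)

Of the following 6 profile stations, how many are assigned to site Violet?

P1 → Magenta
P2 → Blue
P3 → Olive
P4 → Slate
P5 → Violet
P6 → Coral
1 of the 6 goes to Violet.

1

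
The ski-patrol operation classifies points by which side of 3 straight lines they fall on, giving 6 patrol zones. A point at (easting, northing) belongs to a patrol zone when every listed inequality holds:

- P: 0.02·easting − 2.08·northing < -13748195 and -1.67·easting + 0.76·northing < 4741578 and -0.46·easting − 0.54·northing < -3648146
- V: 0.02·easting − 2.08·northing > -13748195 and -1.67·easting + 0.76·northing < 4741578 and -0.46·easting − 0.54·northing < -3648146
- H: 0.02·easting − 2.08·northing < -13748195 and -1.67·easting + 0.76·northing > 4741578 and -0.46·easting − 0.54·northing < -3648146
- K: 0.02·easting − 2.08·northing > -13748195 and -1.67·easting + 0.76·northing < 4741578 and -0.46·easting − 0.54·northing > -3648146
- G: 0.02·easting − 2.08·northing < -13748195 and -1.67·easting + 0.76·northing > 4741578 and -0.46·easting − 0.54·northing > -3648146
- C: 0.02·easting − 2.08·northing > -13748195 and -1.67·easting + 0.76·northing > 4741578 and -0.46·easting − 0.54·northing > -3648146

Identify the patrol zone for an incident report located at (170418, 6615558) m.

0.02·170418 − 2.08·6615558 = -13756952.280, which is < -13748195
-1.67·170418 + 0.76·6615558 = 4743226.020, which is > 4741578
-0.46·170418 − 0.54·6615558 = -3650793.600, which is < -3648146
This sign pattern matches H.

H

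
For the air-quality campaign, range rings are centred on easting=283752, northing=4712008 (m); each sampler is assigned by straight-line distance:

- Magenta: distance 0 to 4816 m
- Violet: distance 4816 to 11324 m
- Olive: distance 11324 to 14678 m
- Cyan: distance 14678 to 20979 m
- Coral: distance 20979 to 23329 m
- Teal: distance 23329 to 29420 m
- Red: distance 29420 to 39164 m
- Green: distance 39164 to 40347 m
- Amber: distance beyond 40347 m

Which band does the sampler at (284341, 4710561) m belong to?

Magenta

Distance = √((284341−283752)² + (4710561−4712008)²) = √(346921.000 + 2093809.000) = 1562.284 m.
0 ≤ 1562.284 < 4816 → Magenta.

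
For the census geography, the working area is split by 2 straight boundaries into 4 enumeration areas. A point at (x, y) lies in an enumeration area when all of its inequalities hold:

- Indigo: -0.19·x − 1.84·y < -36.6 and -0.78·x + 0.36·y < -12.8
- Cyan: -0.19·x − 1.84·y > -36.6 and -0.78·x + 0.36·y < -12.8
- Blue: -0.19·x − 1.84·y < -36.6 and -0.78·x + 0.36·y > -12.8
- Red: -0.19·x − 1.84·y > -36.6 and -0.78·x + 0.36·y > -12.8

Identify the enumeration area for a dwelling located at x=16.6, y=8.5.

-0.19·16.6 − 1.84·8.5 = -18.794, which is > -36.6
-0.78·16.6 + 0.36·8.5 = -9.888, which is > -12.8
This sign pattern matches Red.

Red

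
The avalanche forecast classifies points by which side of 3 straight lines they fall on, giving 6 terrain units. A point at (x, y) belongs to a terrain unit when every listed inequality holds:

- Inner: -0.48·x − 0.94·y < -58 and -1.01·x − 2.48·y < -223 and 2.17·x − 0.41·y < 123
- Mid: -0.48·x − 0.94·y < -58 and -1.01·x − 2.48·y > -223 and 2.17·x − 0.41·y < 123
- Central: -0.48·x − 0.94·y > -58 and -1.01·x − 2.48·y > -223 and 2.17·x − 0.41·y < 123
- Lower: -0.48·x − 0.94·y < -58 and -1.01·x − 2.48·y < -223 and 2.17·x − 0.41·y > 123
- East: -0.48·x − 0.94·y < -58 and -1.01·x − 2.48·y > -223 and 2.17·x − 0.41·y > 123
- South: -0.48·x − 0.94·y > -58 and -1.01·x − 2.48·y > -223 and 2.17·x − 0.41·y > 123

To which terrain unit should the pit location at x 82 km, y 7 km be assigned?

South

-0.48·82 − 0.94·7 = -45.940, which is > -58
-1.01·82 − 2.48·7 = -100.180, which is > -223
2.17·82 − 0.41·7 = 175.070, which is > 123
This sign pattern matches South.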